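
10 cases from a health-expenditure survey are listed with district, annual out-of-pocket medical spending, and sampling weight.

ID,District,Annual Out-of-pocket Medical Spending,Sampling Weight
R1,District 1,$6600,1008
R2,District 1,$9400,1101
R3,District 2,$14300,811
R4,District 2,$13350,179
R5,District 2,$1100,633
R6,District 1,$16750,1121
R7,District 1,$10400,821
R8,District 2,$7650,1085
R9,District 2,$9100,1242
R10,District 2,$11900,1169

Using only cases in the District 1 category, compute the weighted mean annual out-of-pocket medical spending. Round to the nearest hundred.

District 1 rows: R1, R2, R6, R7
Weighted sum = 6600×1008 + 9400×1101 + 16750×1121 + 10400×821
  = 6652800 + 10349400 + 18776750 + 8538400 = 44317350
Sum of weights = 4051
Weighted mean = 44317350 / 4051 = 10939.854

10900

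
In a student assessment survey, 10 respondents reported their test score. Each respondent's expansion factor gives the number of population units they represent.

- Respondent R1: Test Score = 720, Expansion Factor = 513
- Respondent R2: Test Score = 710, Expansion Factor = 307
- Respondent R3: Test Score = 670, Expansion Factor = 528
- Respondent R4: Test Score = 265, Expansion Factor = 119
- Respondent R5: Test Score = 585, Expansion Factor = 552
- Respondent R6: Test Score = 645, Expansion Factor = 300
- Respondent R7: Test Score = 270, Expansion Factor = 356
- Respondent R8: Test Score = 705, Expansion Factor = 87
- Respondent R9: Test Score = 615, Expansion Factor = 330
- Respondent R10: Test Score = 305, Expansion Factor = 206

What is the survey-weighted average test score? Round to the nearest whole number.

Weighted sum = 720×513 + 710×307 + 670×528 + 265×119 + 585×552 + 645×300 + 270×356 + 705×87 + 615×330 + 305×206
  = 369360 + 217970 + 353760 + 31535 + 322920 + 193500 + 96120 + 61335 + 202950 + 62830 = 1912280
Sum of weights = 3298
Weighted mean = 1912280 / 3298 = 579.8302

580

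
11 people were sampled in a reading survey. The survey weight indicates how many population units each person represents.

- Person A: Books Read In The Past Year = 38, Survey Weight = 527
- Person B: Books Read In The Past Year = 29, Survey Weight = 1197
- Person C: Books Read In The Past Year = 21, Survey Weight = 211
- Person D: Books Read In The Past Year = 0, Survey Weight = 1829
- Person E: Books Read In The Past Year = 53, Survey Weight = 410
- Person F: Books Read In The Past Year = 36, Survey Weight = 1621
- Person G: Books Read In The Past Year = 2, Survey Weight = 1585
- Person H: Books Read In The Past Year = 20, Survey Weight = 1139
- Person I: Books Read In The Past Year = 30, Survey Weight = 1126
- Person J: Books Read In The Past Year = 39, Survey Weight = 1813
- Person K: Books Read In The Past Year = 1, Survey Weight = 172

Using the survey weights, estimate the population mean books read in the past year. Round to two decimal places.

Weighted sum = 38×527 + 29×1197 + 21×211 + 0×1829 + 53×410 + 36×1621 + 2×1585 + 20×1139 + 30×1126 + 39×1813 + 1×172
  = 20026 + 34713 + 4431 + 0 + 21730 + 58356 + 3170 + 22780 + 33780 + 70707 + 172 = 269865
Sum of weights = 527 + 1197 + 211 + 1829 + 410 + 1621 + 1585 + 1139 + 1126 + 1813 + 172 = 11630
Weighted mean = 269865 / 11630 = 23.204213

23.20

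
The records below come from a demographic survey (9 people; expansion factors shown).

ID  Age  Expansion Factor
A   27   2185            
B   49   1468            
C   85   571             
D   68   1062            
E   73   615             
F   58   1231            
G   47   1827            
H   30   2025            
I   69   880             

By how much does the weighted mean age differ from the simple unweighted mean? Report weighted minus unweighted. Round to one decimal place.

Unweighted sum = 27 + 49 + 85 + 68 + 73 + 58 + 47 + 30 + 69 = 506
Unweighted mean = 506 / 9 = 56.222222
Weighted sum = 27×2185 + 49×1468 + 85×571 + 68×1062 + 73×615 + 58×1231 + 47×1827 + 30×2025 + 69×880
  = 575310
Sum of weights = 2185 + 1468 + 571 + 1062 + 615 + 1231 + 1827 + 2025 + 880 = 11864
Weighted mean = 575310 / 11864 = 48.492077
Difference (weighted minus unweighted) = -7.7301454

-7.7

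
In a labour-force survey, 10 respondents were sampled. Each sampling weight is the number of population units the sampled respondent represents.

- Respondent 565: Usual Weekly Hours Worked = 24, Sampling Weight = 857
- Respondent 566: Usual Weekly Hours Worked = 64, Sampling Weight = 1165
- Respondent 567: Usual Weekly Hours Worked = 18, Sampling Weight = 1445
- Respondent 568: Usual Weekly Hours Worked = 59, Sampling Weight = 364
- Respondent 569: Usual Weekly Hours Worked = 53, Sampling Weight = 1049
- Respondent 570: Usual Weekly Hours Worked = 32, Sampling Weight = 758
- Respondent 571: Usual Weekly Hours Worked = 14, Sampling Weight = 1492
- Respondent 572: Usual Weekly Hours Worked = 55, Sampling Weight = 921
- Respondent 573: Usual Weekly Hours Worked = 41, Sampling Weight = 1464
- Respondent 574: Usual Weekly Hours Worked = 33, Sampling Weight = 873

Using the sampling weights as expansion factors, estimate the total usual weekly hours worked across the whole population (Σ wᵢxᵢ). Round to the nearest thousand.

Weighted total = 24×857 + 64×1165 + 18×1445 + 59×364 + 53×1049 + 32×758 + 14×1492 + 55×921 + 41×1464 + 33×873
  = 20568 + 74560 + 26010 + 21476 + 55597 + 24256 + 20888 + 50655 + 60024 + 28809 = 382843

383000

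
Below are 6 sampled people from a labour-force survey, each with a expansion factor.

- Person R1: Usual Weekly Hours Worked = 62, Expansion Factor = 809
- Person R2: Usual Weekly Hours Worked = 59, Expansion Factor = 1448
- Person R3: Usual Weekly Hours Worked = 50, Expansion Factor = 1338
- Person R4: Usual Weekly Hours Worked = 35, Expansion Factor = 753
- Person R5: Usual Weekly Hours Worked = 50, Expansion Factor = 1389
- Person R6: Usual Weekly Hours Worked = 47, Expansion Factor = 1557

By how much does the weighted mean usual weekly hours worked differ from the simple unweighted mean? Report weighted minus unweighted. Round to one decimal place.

Unweighted sum = 303
Unweighted mean = 303 / 6 = 50.5
Weighted sum = 62×809 + 59×1448 + 50×1338 + 35×753 + 50×1389 + 47×1557
  = 50158 + 85432 + 66900 + 26355 + 69450 + 73179 = 371474
Sum of weights = 809 + 1448 + 1338 + 753 + 1389 + 1557 = 7294
Weighted mean = 371474 / 7294 = 50.928709
Difference (weighted minus unweighted) = 0.42870853

0.4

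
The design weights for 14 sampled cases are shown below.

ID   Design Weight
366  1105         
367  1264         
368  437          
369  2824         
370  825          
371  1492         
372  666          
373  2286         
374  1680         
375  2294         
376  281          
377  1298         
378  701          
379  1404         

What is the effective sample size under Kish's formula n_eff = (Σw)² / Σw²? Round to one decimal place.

10.8

Σ wᵢ = 18557
Σ wᵢ² = 31871925
n_eff = 18557² / 31871925 = 344362249 / 31871925 = 10.804564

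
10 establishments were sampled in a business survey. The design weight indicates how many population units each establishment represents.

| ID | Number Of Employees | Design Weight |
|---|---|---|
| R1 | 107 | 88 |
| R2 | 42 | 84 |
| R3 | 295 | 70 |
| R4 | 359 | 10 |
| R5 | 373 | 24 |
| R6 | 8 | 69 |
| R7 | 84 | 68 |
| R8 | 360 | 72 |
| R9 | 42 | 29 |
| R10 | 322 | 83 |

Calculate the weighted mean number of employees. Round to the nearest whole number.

178

Weighted sum = 106264
Sum of weights = 88 + 84 + 70 + 10 + 24 + 69 + 68 + 72 + 29 + 83 = 597
Weighted mean = 106264 / 597 = 177.99665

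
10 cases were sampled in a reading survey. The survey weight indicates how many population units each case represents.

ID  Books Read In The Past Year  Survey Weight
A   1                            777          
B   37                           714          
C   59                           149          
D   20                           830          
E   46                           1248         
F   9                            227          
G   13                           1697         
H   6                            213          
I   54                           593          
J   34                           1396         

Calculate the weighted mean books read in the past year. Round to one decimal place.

27.4

Weighted sum = 1×777 + 37×714 + 59×149 + 20×830 + 46×1248 + 9×227 + 13×1697 + 6×213 + 54×593 + 34×1396
  = 214862
Sum of weights = 777 + 714 + 149 + 830 + 1248 + 227 + 1697 + 213 + 593 + 1396 = 7844
Weighted mean = 214862 / 7844 = 27.391892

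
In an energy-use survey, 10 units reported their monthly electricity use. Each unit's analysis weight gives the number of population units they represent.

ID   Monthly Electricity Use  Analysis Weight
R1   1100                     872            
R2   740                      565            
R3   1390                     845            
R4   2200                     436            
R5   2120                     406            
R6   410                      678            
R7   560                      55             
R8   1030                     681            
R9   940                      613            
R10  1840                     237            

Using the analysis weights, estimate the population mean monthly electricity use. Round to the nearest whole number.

1187

Weighted sum = 1100×872 + 740×565 + 1390×845 + 2200×436 + 2120×406 + 410×678 + 560×55 + 1030×681 + 940×613 + 1840×237
  = 959200 + 418100 + 1174550 + 959200 + 860720 + 277980 + 30800 + 701430 + 576220 + 436080 = 6394280
Sum of weights = 872 + 565 + 845 + 436 + 406 + 678 + 55 + 681 + 613 + 237 = 5388
Weighted mean = 6394280 / 5388 = 1186.7632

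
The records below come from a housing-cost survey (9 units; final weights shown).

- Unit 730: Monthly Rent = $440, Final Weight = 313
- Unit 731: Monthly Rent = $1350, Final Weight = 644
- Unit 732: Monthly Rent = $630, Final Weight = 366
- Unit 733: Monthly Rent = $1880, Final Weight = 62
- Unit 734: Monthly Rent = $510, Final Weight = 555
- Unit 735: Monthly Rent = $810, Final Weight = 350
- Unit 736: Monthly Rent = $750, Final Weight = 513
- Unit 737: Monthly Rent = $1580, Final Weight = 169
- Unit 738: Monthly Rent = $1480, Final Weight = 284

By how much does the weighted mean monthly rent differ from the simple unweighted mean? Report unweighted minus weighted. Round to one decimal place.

128.6

Unweighted sum = 9430
Unweighted mean = 9430 / 9 = 1047.7778
Weighted sum = 440×313 + 1350×644 + 630×366 + 1880×62 + 510×555 + 810×350 + 750×513 + 1580×169 + 1480×284
  = 137720 + 869400 + 230580 + 116560 + 283050 + 283500 + 384750 + 267020 + 420320 = 2992900
Sum of weights = 313 + 644 + 366 + 62 + 555 + 350 + 513 + 169 + 284 = 3256
Weighted mean = 2992900 / 3256 = 919.19533
Difference (unweighted minus weighted) = 128.58245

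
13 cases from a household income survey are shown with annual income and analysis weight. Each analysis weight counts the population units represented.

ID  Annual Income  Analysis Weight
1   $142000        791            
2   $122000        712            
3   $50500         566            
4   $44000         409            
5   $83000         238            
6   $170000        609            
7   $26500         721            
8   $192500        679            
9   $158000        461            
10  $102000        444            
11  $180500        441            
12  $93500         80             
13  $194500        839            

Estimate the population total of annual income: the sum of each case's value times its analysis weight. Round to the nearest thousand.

Weighted total = 887255000

887255000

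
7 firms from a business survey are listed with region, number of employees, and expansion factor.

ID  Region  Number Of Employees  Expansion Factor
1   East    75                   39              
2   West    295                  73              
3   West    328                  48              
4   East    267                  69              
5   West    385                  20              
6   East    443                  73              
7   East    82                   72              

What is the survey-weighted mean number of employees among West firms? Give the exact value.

319

West rows: 2, 3, 5
Weighted sum = 295×73 + 328×48 + 385×20
  = 21535 + 15744 + 7700 = 44979
Sum of weights = 73 + 48 + 20 = 141
Weighted mean = 44979 / 141 = 319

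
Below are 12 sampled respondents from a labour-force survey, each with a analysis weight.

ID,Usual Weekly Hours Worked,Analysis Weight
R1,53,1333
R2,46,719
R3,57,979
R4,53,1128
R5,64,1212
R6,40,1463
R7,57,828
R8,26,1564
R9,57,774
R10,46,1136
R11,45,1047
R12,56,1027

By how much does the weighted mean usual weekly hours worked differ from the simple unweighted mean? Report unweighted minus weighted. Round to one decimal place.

Unweighted sum = 53 + 46 + 57 + 53 + 64 + 40 + 57 + 26 + 57 + 46 + 45 + 56 = 600
Unweighted mean = 600 / 12 = 50
Weighted sum = 53×1333 + 46×719 + 57×979 + 53×1128 + 64×1212 + 40×1463 + 57×828 + 26×1564 + 57×774 + 46×1136 + 45×1047 + 56×1027
  = 70649 + 33074 + 55803 + 59784 + 77568 + 58520 + 47196 + 40664 + 44118 + 52256 + 47115 + 57512 = 644259
Sum of weights = 1333 + 719 + 979 + 1128 + 1212 + 1463 + 828 + 1564 + 774 + 1136 + 1047 + 1027 = 13210
Weighted mean = 644259 / 13210 = 48.770553
Difference (unweighted minus weighted) = 1.2294474

1.2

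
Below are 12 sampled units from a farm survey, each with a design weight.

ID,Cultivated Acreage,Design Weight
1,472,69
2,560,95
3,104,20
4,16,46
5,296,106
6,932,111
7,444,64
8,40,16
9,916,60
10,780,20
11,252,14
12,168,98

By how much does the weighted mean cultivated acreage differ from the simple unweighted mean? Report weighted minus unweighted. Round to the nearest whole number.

62

Unweighted sum = 472 + 560 + 104 + 16 + 296 + 932 + 444 + 40 + 916 + 780 + 252 + 168 = 4980
Unweighted mean = 4980 / 12 = 415
Weighted sum = 472×69 + 560×95 + 104×20 + 16×46 + 296×106 + 932×111 + 444×64 + 40×16 + 916×60 + 780×20 + 252×14 + 168×98
  = 32568 + 53200 + 2080 + 736 + 31376 + 103452 + 28416 + 640 + 54960 + 15600 + 3528 + 16464 = 343020
Sum of weights = 719
Weighted mean = 343020 / 719 = 477.07928
Difference (weighted minus unweighted) = 62.079277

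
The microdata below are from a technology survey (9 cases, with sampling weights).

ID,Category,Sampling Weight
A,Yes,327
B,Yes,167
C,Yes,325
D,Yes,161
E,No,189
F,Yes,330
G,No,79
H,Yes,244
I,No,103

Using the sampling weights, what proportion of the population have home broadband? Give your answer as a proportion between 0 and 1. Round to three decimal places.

Sum of weights for 'Yes' = 327 + 167 + 325 + 161 + 330 + 244 = 1554
Total weight = 1925
Weighted proportion = 1554 / 1925 = 0.80727273

0.807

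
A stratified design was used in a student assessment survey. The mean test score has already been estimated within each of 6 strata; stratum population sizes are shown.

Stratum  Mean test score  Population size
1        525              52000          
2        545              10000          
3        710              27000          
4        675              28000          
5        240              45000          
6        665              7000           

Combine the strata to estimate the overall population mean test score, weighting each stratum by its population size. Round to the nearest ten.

Σ Nₕ·x̄ₕ = 525×52000 + 545×10000 + 710×27000 + 675×28000 + 240×45000 + 665×7000
  = 86275000
Σ Nₕ = 52000 + 10000 + 27000 + 28000 + 45000 + 7000 = 169000
Overall mean = 86275000 / 169000 = 510.50296

510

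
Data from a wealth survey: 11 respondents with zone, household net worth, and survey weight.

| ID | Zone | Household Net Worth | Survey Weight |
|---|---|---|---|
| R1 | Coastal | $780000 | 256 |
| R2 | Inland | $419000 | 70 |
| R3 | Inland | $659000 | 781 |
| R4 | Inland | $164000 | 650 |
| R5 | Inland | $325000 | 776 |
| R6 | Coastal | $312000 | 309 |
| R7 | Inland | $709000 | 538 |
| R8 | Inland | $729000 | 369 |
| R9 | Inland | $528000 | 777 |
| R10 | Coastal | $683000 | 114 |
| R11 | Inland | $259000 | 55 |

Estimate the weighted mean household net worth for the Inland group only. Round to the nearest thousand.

492000

Inland rows: R2, R3, R4, R5, R7, R8, R9, R11
Weighted sum = 419000×70 + 659000×781 + 164000×650 + 325000×776 + 709000×538 + 729000×369 + 528000×777 + 259000×55
  = 29330000 + 514679000 + 106600000 + 252200000 + 381442000 + 269001000 + 410256000 + 14245000 = 1977753000
Sum of weights = 4016
Weighted mean = 1977753000 / 4016 = 492468.38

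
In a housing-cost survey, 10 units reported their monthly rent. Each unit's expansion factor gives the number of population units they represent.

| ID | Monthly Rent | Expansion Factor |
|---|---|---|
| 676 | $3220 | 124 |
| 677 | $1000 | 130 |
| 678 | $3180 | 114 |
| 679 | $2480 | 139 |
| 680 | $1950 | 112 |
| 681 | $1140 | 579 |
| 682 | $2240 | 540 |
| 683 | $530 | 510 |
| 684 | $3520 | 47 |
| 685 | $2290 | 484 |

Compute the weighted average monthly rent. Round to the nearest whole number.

Weighted sum = 3220×124 + 1000×130 + 3180×114 + 2480×139 + 1950×112 + 1140×579 + 2240×540 + 530×510 + 3520×47 + 2290×484
  = 399280 + 130000 + 362520 + 344720 + 218400 + 660060 + 1209600 + 270300 + 165440 + 1108360 = 4868680
Sum of weights = 124 + 130 + 114 + 139 + 112 + 579 + 540 + 510 + 47 + 484 = 2779
Weighted mean = 4868680 / 2779 = 1751.9539

1752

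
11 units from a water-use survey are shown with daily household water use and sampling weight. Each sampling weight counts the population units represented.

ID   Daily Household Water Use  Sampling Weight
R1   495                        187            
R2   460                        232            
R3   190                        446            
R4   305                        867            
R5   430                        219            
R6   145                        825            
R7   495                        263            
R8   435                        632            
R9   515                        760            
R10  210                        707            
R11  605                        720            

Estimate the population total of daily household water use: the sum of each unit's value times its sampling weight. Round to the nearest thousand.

2143000

Weighted total = 495×187 + 460×232 + 190×446 + 305×867 + 430×219 + 145×825 + 495×263 + 435×632 + 515×760 + 210×707 + 605×720
  = 92565 + 106720 + 84740 + 264435 + 94170 + 119625 + 130185 + 274920 + 391400 + 148470 + 435600 = 2142830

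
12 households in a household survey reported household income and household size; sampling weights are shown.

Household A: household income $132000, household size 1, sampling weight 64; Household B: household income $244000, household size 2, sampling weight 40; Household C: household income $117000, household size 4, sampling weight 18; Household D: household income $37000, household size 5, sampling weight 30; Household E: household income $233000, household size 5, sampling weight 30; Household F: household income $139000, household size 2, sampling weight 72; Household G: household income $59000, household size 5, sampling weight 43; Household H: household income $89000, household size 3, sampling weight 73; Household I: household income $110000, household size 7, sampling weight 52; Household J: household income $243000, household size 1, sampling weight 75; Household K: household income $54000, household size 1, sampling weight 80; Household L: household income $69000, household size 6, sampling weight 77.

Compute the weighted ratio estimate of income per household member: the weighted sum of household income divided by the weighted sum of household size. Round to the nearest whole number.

39053

Σ wᵢ·y = 132000×64 + 244000×40 + 117000×18 + 37000×30 + 233000×30 + 139000×72 + 59000×43 + 89000×73 + 110000×52 + 243000×75 + 54000×80 + 69000×77
  = 8448000 + 9760000 + 2106000 + 1110000 + 6990000 + 10008000 + 2537000 + 6497000 + 5720000 + 18225000 + 4320000 + 5313000 = 81034000
Σ wᵢ·x = 2075
Ratio = 81034000 / 2075 = 39052.53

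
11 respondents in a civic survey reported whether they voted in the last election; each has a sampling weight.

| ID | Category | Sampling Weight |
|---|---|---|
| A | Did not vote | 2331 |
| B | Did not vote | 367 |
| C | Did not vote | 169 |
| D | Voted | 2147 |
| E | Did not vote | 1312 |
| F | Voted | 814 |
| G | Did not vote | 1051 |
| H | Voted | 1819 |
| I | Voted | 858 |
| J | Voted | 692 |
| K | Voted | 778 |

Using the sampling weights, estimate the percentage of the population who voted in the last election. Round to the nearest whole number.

58

Sum of weights for 'Voted' = 2147 + 814 + 1819 + 858 + 692 + 778 = 7108
Total weight = 2331 + 367 + 169 + 2147 + 1312 + 814 + 1051 + 1819 + 858 + 692 + 778 = 12338
Weighted proportion = 7108 / 12338 = 0.57610634 → 57.610634%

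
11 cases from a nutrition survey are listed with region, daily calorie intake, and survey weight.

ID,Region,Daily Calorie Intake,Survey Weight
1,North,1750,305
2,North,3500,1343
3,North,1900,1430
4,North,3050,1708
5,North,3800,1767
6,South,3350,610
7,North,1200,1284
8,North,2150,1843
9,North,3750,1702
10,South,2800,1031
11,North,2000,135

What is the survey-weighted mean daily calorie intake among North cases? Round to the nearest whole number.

2781

North rows: 1, 2, 3, 4, 5, 7, 8, 9, 11
Weighted sum = 1750×305 + 3500×1343 + 1900×1430 + 3050×1708 + 3800×1767 + 1200×1284 + 2150×1843 + 3750×1702 + 2000×135
  = 533750 + 4700500 + 2717000 + 5209400 + 6714600 + 1540800 + 3962450 + 6382500 + 270000 = 32031000
Sum of weights = 305 + 1343 + 1430 + 1708 + 1767 + 1284 + 1843 + 1702 + 135 = 11517
Weighted mean = 32031000 / 11517 = 2781.193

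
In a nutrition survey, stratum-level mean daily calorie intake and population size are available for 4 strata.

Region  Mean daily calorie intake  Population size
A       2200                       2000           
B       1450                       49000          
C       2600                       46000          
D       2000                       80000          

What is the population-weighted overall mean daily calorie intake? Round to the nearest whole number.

2006

Σ Nₕ·x̄ₕ = 2200×2000 + 1450×49000 + 2600×46000 + 2000×80000
  = 4400000 + 71050000 + 119600000 + 160000000 = 355050000
Σ Nₕ = 2000 + 49000 + 46000 + 80000 = 177000
Overall mean = 355050000 / 177000 = 2005.9322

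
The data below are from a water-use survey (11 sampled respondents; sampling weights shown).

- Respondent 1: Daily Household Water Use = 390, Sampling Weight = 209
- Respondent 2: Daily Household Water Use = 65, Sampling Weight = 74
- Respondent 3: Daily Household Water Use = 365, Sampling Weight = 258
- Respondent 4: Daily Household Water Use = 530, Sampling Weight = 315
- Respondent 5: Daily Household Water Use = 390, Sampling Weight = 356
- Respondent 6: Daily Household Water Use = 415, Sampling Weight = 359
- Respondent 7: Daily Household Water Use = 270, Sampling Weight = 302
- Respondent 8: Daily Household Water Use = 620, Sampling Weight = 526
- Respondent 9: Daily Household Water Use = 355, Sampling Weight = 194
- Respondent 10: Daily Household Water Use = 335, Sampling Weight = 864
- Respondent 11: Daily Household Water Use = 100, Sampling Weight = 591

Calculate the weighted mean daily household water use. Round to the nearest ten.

Weighted sum = 390×209 + 65×74 + 365×258 + 530×315 + 390×356 + 415×359 + 270×302 + 620×526 + 355×194 + 335×864 + 100×591
  = 81510 + 4810 + 94170 + 166950 + 138840 + 148985 + 81540 + 326120 + 68870 + 289440 + 59100 = 1460335
Sum of weights = 209 + 74 + 258 + 315 + 356 + 359 + 302 + 526 + 194 + 864 + 591 = 4048
Weighted mean = 1460335 / 4048 = 360.75469

360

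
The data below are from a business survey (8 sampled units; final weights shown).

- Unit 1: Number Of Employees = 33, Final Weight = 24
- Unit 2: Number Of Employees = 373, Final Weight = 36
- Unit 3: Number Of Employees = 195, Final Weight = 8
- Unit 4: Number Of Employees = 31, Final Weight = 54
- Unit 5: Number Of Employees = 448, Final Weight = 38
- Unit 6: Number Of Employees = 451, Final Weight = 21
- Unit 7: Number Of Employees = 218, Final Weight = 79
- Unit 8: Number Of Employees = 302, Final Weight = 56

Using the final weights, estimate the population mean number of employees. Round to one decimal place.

247.1

Weighted sum = 33×24 + 373×36 + 195×8 + 31×54 + 448×38 + 451×21 + 218×79 + 302×56
  = 78083
Sum of weights = 24 + 36 + 8 + 54 + 38 + 21 + 79 + 56 = 316
Weighted mean = 78083 / 316 = 247.0981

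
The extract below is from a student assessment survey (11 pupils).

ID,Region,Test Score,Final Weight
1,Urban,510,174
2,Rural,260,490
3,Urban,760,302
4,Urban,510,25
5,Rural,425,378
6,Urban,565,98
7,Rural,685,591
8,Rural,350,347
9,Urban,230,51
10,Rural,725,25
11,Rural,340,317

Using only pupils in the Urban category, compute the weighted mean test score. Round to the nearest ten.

Urban rows: 1, 3, 4, 6, 9
Weighted sum = 510×174 + 760×302 + 510×25 + 565×98 + 230×51
  = 88740 + 229520 + 12750 + 55370 + 11730 = 398110
Sum of weights = 174 + 302 + 25 + 98 + 51 = 650
Weighted mean = 398110 / 650 = 612.47692

610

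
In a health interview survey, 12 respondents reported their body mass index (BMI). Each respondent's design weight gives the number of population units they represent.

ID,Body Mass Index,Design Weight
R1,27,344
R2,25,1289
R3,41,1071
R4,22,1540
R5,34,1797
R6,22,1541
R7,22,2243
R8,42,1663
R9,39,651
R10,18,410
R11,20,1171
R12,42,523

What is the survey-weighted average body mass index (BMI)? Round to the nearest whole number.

Weighted sum = 27×344 + 25×1289 + 41×1071 + 22×1540 + 34×1797 + 22×1541 + 22×2243 + 42×1663 + 39×651 + 18×410 + 20×1171 + 42×523
  = 411651
Sum of weights = 344 + 1289 + 1071 + 1540 + 1797 + 1541 + 2243 + 1663 + 651 + 410 + 1171 + 523 = 14243
Weighted mean = 411651 / 14243 = 28.901987

29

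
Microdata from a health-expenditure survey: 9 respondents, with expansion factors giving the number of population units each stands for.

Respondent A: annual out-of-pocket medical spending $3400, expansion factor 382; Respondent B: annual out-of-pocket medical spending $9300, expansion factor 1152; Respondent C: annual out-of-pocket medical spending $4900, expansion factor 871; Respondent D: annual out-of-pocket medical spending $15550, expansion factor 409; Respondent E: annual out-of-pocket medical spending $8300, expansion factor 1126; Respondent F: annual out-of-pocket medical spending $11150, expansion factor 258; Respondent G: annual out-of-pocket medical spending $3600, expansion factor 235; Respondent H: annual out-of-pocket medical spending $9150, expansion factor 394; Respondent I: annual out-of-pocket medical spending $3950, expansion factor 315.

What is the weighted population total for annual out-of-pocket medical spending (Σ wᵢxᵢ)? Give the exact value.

40558100

Weighted total = 3400×382 + 9300×1152 + 4900×871 + 15550×409 + 8300×1126 + 11150×258 + 3600×235 + 9150×394 + 3950×315
  = 40558100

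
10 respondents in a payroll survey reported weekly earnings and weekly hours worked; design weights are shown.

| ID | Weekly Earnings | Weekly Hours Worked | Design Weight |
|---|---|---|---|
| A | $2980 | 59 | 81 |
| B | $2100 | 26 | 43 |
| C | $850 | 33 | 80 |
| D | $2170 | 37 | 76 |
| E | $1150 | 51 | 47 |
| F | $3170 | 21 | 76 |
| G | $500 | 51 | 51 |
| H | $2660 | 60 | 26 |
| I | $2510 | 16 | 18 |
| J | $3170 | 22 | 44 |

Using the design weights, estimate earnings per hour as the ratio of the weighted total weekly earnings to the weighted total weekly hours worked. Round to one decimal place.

54.9

Σ wᵢ·y = 2980×81 + 2100×43 + 850×80 + 2170×76 + 1150×47 + 3170×76 + 500×51 + 2660×26 + 2510×18 + 3170×44
  = 1138890
Σ wᵢ·x = 59×81 + 26×43 + 33×80 + 37×76 + 51×47 + 21×76 + 51×51 + 60×26 + 16×18 + 22×44
  = 20759
Ratio = 1138890 / 20759 = 54.862469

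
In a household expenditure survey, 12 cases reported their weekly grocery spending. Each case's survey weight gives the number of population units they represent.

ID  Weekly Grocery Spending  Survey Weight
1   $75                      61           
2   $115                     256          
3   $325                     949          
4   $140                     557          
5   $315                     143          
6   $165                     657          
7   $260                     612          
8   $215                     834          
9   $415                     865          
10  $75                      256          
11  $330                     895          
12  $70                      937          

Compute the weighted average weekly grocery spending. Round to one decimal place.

235.2

Weighted sum = 75×61 + 115×256 + 325×949 + 140×557 + 315×143 + 165×657 + 260×612 + 215×834 + 415×865 + 75×256 + 330×895 + 70×937
  = 4575 + 29440 + 308425 + 77980 + 45045 + 108405 + 159120 + 179310 + 358975 + 19200 + 295350 + 65590 = 1651415
Sum of weights = 61 + 256 + 949 + 557 + 143 + 657 + 612 + 834 + 865 + 256 + 895 + 937 = 7022
Weighted mean = 1651415 / 7022 = 235.1773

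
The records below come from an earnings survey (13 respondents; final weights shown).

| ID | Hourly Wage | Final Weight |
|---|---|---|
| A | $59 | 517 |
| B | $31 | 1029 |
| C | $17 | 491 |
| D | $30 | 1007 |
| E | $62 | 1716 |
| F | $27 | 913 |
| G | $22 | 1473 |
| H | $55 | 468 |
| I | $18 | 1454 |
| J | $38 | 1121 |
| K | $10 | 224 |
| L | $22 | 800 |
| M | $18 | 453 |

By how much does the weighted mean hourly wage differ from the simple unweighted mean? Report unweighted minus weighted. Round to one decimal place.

Unweighted sum = 409
Unweighted mean = 409 / 13 = 31.461538
Weighted sum = 386912
Sum of weights = 11666
Weighted mean = 386912 / 11666 = 33.165781
Difference (unweighted minus weighted) = -1.7042424

-1.7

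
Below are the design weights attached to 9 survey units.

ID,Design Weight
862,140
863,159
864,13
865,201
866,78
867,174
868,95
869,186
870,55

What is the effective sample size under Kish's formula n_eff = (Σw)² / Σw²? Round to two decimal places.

7.20

Σ wᵢ = 140 + 159 + 13 + 201 + 78 + 174 + 95 + 186 + 55 = 1101
Σ wᵢ² = 19600 + 25281 + 169 + 40401 + 6084 + 30276 + 9025 + 34596 + 3025 = 168457
n_eff = 1101² / 168457 = 1212201 / 168457 = 7.1959076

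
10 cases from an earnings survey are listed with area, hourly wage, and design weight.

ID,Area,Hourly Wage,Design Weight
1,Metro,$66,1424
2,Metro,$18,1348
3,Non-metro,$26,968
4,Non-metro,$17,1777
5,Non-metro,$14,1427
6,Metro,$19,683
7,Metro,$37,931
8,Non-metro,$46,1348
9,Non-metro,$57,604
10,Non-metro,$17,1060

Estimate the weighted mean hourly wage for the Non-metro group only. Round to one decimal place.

Non-metro rows: 3, 4, 5, 8, 9, 10
Weighted sum = 26×968 + 17×1777 + 14×1427 + 46×1348 + 57×604 + 17×1060
  = 25168 + 30209 + 19978 + 62008 + 34428 + 18020 = 189811
Sum of weights = 7184
Weighted mean = 189811 / 7184 = 26.421353

26.4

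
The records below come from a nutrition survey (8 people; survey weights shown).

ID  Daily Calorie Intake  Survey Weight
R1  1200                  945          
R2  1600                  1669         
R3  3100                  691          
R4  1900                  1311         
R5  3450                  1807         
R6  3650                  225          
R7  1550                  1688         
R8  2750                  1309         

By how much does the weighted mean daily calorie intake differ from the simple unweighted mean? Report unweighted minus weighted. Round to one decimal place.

Unweighted sum = 1200 + 1600 + 3100 + 1900 + 3450 + 3650 + 1550 + 2750 = 19200
Unweighted mean = 19200 / 8 = 2400
Weighted sum = 1200×945 + 1600×1669 + 3100×691 + 1900×1311 + 3450×1807 + 3650×225 + 1550×1688 + 2750×1309
  = 21708950
Sum of weights = 945 + 1669 + 691 + 1311 + 1807 + 225 + 1688 + 1309 = 9645
Weighted mean = 21708950 / 9645 = 2250.7983
Difference (unweighted minus weighted) = 149.20166

149.2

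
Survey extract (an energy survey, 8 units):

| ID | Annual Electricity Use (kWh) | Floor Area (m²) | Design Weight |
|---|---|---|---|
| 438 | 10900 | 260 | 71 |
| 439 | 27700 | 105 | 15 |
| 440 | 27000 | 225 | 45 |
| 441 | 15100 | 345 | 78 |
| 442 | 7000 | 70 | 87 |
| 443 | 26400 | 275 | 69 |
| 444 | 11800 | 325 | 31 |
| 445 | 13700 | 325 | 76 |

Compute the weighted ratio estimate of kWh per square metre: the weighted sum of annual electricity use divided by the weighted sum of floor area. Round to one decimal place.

Σ wᵢ·y = 7419800
Σ wᵢ·x = 260×71 + 105×15 + 225×45 + 345×78 + 70×87 + 275×69 + 325×31 + 325×76
  = 18460 + 1575 + 10125 + 26910 + 6090 + 18975 + 10075 + 24700 = 116910
Ratio = 7419800 / 116910 = 63.465914

63.5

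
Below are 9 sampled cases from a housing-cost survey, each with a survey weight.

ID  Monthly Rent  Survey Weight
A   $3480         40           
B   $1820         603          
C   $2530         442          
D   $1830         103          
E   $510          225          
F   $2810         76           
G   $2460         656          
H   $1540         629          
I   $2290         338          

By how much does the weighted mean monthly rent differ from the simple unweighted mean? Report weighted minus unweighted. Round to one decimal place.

Unweighted sum = 19270
Unweighted mean = 19270 / 9 = 2141.1111
Weighted sum = 3480×40 + 1820×603 + 2530×442 + 1830×103 + 510×225 + 2810×76 + 2460×656 + 1540×629 + 2290×338
  = 6228160
Sum of weights = 40 + 603 + 442 + 103 + 225 + 76 + 656 + 629 + 338 = 3112
Weighted mean = 6228160 / 3112 = 2001.3368
Difference (weighted minus unweighted) = -139.77435

-139.8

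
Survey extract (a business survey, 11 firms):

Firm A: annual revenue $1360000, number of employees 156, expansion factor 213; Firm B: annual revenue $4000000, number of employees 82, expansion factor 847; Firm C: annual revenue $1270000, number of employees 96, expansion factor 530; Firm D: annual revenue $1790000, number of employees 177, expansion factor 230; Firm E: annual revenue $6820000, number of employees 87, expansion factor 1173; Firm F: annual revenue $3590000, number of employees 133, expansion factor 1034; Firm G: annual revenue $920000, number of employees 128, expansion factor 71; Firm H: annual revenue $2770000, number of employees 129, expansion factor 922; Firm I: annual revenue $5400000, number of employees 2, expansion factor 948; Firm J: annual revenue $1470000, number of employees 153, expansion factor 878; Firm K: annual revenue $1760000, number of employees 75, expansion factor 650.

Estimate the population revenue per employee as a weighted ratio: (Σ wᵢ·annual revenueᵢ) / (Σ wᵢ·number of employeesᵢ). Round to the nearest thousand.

36000

Σ wᵢ·y = 26647520000
Σ wᵢ·x = 156×213 + 82×847 + 96×530 + 177×230 + 87×1173 + 133×1034 + 128×71 + 129×922 + 2×948 + 153×878 + 75×650
  = 746851
Ratio = 26647520000 / 746851 = 35679.834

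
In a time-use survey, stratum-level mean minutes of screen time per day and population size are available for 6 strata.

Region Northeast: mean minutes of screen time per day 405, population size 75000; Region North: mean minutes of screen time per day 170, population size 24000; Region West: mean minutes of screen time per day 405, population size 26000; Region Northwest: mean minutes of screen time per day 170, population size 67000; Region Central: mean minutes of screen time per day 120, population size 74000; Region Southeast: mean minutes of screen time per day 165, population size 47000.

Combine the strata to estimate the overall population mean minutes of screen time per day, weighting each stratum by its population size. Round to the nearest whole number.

233

Σ Nₕ·x̄ₕ = 405×75000 + 170×24000 + 405×26000 + 170×67000 + 120×74000 + 165×47000
  = 73010000
Σ Nₕ = 313000
Overall mean = 73010000 / 313000 = 233.25879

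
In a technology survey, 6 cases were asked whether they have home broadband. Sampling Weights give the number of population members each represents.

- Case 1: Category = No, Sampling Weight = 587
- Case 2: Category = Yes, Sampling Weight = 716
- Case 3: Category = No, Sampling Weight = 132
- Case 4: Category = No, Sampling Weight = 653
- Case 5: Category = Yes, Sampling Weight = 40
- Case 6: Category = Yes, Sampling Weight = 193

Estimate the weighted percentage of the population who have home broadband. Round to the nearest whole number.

Sum of weights for 'Yes' = 716 + 40 + 193 = 949
Total weight = 587 + 716 + 132 + 653 + 40 + 193 = 2321
Weighted proportion = 949 / 2321 = 0.40887548 → 40.887548%

41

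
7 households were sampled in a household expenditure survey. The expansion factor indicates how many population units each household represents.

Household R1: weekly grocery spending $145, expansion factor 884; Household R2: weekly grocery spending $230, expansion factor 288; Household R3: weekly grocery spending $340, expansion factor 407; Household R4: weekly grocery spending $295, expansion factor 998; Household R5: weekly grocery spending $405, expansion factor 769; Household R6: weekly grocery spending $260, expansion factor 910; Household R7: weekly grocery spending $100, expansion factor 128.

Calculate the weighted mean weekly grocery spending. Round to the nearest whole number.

Weighted sum = 145×884 + 230×288 + 340×407 + 295×998 + 405×769 + 260×910 + 100×128
  = 1188055
Sum of weights = 884 + 288 + 407 + 998 + 769 + 910 + 128 = 4384
Weighted mean = 1188055 / 4384 = 270.99795

271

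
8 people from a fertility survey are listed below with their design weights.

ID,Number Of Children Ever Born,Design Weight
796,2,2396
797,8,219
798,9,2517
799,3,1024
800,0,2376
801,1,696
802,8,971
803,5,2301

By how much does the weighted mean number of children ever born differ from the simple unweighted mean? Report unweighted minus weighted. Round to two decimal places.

Unweighted sum = 36
Unweighted mean = 36 / 8 = 4.5
Weighted sum = 2×2396 + 8×219 + 9×2517 + 3×1024 + 0×2376 + 1×696 + 8×971 + 5×2301
  = 4792 + 1752 + 22653 + 3072 + 0 + 696 + 7768 + 11505 = 52238
Sum of weights = 2396 + 219 + 2517 + 1024 + 2376 + 696 + 971 + 2301 = 12500
Weighted mean = 52238 / 12500 = 4.17904
Difference (unweighted minus weighted) = 0.32096

0.32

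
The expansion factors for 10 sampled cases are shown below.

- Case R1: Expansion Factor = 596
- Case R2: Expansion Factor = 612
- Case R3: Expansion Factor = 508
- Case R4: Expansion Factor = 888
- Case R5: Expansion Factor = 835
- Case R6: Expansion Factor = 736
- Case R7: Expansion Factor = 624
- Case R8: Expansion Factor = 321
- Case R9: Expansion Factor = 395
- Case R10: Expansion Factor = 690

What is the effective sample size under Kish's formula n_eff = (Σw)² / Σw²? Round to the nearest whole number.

Σ wᵢ = 596 + 612 + 508 + 888 + 835 + 736 + 624 + 321 + 395 + 690 = 6205
Σ wᵢ² = 355216 + 374544 + 258064 + 788544 + 697225 + 541696 + 389376 + 103041 + 156025 + 476100 = 4139831
n_eff = 6205² / 4139831 = 38502025 / 4139831 = 9.3003857

9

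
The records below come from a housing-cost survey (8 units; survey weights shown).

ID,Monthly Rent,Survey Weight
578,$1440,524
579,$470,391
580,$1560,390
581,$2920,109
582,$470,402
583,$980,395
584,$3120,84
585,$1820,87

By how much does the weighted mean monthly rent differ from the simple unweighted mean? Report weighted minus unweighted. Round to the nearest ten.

-400

Unweighted sum = 1440 + 470 + 1560 + 2920 + 470 + 980 + 3120 + 1820 = 12780
Unweighted mean = 12780 / 8 = 1597.5
Weighted sum = 1440×524 + 470×391 + 1560×390 + 2920×109 + 470×402 + 980×395 + 3120×84 + 1820×87
  = 2861470
Sum of weights = 2382
Weighted mean = 2861470 / 2382 = 1201.2888
Difference (weighted minus unweighted) = -396.21117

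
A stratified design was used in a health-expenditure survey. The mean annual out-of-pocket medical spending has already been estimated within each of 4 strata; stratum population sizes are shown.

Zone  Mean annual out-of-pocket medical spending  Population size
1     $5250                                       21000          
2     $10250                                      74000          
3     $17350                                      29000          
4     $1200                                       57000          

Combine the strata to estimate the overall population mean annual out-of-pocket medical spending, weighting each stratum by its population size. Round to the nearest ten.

Σ Nₕ·x̄ₕ = 5250×21000 + 10250×74000 + 17350×29000 + 1200×57000
  = 1440300000
Σ Nₕ = 21000 + 74000 + 29000 + 57000 = 181000
Overall mean = 1440300000 / 181000 = 7957.4586

7960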